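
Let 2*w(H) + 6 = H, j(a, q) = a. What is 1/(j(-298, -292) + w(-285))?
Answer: -2/887 ≈ -0.0022548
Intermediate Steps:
w(H) = -3 + H/2
1/(j(-298, -292) + w(-285)) = 1/(-298 + (-3 + (1/2)*(-285))) = 1/(-298 + (-3 - 285/2)) = 1/(-298 - 291/2) = 1/(-887/2) = -2/887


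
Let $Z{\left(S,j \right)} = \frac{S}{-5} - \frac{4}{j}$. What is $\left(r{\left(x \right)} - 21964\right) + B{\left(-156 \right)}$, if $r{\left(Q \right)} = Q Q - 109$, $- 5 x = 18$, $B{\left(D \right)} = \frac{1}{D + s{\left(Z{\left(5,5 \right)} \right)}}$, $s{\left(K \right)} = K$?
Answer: $- \frac{435134414}{19725} \approx -22060.0$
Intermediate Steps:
$Z{\left(S,j \right)} = - \frac{4}{j} - \frac{S}{5}$ ($Z{\left(S,j \right)} = S \left(- \frac{1}{5}\right) - \frac{4}{j} = - \frac{S}{5} - \frac{4}{j} = - \frac{4}{j} - \frac{S}{5}$)
$B{\left(D \right)} = \frac{1}{- \frac{9}{5} + D}$ ($B{\left(D \right)} = \frac{1}{D - \left(1 + \frac{4}{5}\right)} = \frac{1}{D - \frac{9}{5}} = \frac{1}{- \frac{9}{5} + D}$)
$x = - \frac{18}{5}$ ($x = \left(- \frac{1}{5}\right) 18 = - \frac{18}{5} \approx -3.6$)
$r{\left(Q \right)} = -109 + Q^{2}$ ($r{\left(Q \right)} = Q^{2} - 109 = -109 + Q^{2}$)
$\left(r{\left(x \right)} - 21964\right) + B{\left(-156 \right)} = \left(\left(-109 + \left(- \frac{18}{5}\right)^{2}\right) - 21964\right) + \frac{5}{-9 + 5 \left(-156\right)} = \left(\left(-109 + \frac{324}{25}\right) - 21964\right) + \frac{5}{-9 - 780} = \left(- \frac{2401}{25} - 21964\right) + \frac{5}{-789} = - \frac{551501}{25} + 5 \left(- \frac{1}{789}\right) = - \frac{551501}{25} - \frac{5}{789} = - \frac{435134414}{19725}$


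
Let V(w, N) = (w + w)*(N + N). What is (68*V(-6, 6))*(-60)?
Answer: 587520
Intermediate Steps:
V(w, N) = 4*N*w (V(w, N) = (2*w)*(2*N) = 4*N*w)
(68*V(-6, 6))*(-60) = (68*(4*6*(-6)))*(-60) = (68*(-144))*(-60) = -9792*(-60) = 587520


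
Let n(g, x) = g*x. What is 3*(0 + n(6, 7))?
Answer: 126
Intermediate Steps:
3*(0 + n(6, 7)) = 3*(0 + 6*7) = 3*(0 + 42) = 3*42 = 126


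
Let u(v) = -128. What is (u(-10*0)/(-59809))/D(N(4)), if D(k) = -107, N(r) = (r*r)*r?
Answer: -128/6399563 ≈ -2.0001e-5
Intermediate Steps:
N(r) = r³ (N(r) = r²*r = r³)
(u(-10*0)/(-59809))/D(N(4)) = -128/(-59809)/(-107) = -128*(-1/59809)*(-1/107) = (128/59809)*(-1/107) = -128/6399563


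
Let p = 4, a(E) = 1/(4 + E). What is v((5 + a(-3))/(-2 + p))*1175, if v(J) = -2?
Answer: -2350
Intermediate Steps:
v((5 + a(-3))/(-2 + p))*1175 = -2*1175 = -2350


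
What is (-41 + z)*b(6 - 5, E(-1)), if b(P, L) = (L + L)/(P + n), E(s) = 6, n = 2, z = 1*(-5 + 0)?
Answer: -184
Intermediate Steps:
z = -5 (z = 1*(-5) = -5)
b(P, L) = 2*L/(2 + P) (b(P, L) = (L + L)/(P + 2) = (2*L)/(2 + P) = 2*L/(2 + P))
(-41 + z)*b(6 - 5, E(-1)) = (-41 - 5)*(2*6/(2 + (6 - 5))) = -92*6/(2 + 1) = -92*6/3 = -46*4 = -184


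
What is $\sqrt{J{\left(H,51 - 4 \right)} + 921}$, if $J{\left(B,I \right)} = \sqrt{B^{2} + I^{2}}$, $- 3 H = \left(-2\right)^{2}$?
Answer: $\frac{\sqrt{8289 + 3 \sqrt{19897}}}{3} \approx 31.113$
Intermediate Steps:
$H = - \frac{4}{3}$ ($H = - \frac{\left(-2\right)^{2}}{3} = \left(- \frac{1}{3}\right) 4 = - \frac{4}{3} \approx -1.3333$)
$\sqrt{J{\left(H,51 - 4 \right)} + 921} = \sqrt{\sqrt{\left(- \frac{4}{3}\right)^{2} + \left(51 - 4\right)^{2}} + 921} = \sqrt{\sqrt{\frac{16}{9} + \left(51 - 4\right)^{2}} + 921} = \sqrt{\sqrt{\frac{16}{9} + 47^{2}} + 921} = \sqrt{\sqrt{\frac{16}{9} + 2209} + 921} = \sqrt{\sqrt{\frac{19897}{9}} + 921} = \sqrt{\frac{\sqrt{19897}}{3} + 921} = \sqrt{921 + \frac{\sqrt{19897}}{3}}$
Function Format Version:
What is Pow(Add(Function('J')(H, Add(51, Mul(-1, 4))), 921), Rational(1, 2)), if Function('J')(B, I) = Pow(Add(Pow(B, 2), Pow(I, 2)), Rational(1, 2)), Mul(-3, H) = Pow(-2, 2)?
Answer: Mul(Rational(1, 3), Pow(Add(8289, Mul(3, Pow(19897, Rational(1, 2)))), Rational(1, 2))) ≈ 31.113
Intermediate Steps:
H = Rational(-4, 3) (H = Mul(Rational(-1, 3), Pow(-2, 2)) = Mul(Rational(-1, 3), 4) = Rational(-4, 3) ≈ -1.3333)
Pow(Add(Function('J')(H, Add(51, Mul(-1, 4))), 921), Rational(1, 2)) = Pow(Add(Pow(Add(Pow(Rational(-4, 3), 2), Pow(Add(51, Mul(-1, 4)), 2)), Rational(1, 2)), 921), Rational(1, 2)) = Pow(Add(Pow(Add(Rational(16, 9), Pow(Add(51, -4), 2)), Rational(1, 2)), 921), Rational(1, 2)) = Pow(Add(Pow(Add(Rational(16, 9), Pow(47, 2)), Rational(1, 2)), 921), Rational(1, 2)) = Pow(Add(Pow(Add(Rational(16, 9), 2209), Rational(1, 2)), 921), Rational(1, 2)) = Pow(Add(Pow(Rational(19897, 9), Rational(1, 2)), 921), Rational(1, 2)) = Pow(Add(Mul(Rational(1, 3), Pow(19897, Rational(1, 2))), 921), Rational(1, 2)) = Pow(Add(921, Mul(Rational(1, 3), Pow(19897, Rational(1, 2)))), Rational(1, 2))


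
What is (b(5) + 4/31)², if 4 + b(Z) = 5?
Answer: 1225/961 ≈ 1.2747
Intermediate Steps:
b(Z) = 1 (b(Z) = -4 + 5 = 1)
(b(5) + 4/31)² = (1 + 4/31)² = (35/31)² = 1225/961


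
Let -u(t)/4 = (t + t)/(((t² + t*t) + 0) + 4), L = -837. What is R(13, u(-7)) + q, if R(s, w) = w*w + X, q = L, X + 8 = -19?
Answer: -2246480/2601 ≈ -863.70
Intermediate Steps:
X = -27 (X = -8 - 19 = -27)
u(t) = -8*t/(4 + 2*t²) (u(t) = -4*(t + t)/(((t² + t*t) + 0) + 4) = -4*2*t/(((t² + t²) + 0) + 4) = -4*2*t/((2*t² + 0) + 4) = -4*2*t/(2*t² + 4) = -4*2*t/(4 + 2*t²) = -8*t/(4 + 2*t²))
q = -837
R(s, w) = -27 + w² (R(s, w) = w*w - 27 = w² - 27 = -27 + w²)
R(13, u(-7)) + q = (-27 + (-4*(-7)/(2 + (-7)²))²) - 837 = (-27 + (-4*(-7)/(2 + 49))²) - 837 = (-27 + (-4*(-7)/51)²) - 837 = (-27 + (-4*(-7)*1/51)²) - 837 = (-27 + (28/51)²) - 837 = (-27 + 784/2601) - 837 = -69443/2601 - 837 = -2246480/2601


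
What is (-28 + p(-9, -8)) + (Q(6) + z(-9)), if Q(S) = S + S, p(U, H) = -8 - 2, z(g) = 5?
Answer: -21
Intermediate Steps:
p(U, H) = -10
Q(S) = 2*S
(-28 + p(-9, -8)) + (Q(6) + z(-9)) = (-28 - 10) + (2*6 + 5) = -38 + (12 + 5) = -38 + 17 = -21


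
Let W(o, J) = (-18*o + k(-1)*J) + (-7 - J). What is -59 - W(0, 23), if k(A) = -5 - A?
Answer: 63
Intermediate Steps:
W(o, J) = -7 - 18*o - 5*J (W(o, J) = (-18*o + (-5 - 1*(-1))*J) + (-7 - J) = (-18*o + (-5 + 1)*J) + (-7 - J) = (-18*o - 4*J) + (-7 - J) = -7 - 18*o - 5*J)
-59 - W(0, 23) = -59 - (-7 - 18*0 - 5*23) = -59 - (-7 + 0 - 115) = -59 - 1*(-122) = -59 + 122 = 63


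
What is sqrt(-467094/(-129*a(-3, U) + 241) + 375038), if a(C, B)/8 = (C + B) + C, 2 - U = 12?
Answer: 2*sqrt(26312867085890)/16753 ≈ 612.38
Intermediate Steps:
U = -10 (U = 2 - 1*12 = 2 - 12 = -10)
a(C, B) = 8*B + 16*C (a(C, B) = 8*((C + B) + C) = 8*((B + C) + C) = 8*(B + 2*C) = 8*B + 16*C)
sqrt(-467094/(-129*a(-3, U) + 241) + 375038) = sqrt(-467094/(-129*(8*(-10) + 16*(-3)) + 241) + 375038) = sqrt(-467094/(-129*(-80 - 48) + 241) + 375038) = sqrt(-467094/(-129*(-128) + 241) + 375038) = sqrt(-467094/(16512 + 241) + 375038) = sqrt(-467094/16753 + 375038) = sqrt(6282544520/16753) = 2*sqrt(26312867085890)/16753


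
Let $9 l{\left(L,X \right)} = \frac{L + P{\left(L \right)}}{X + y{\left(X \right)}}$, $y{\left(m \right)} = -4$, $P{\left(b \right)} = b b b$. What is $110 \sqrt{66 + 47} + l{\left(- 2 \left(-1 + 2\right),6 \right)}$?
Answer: $- \frac{5}{9} + 110 \sqrt{113} \approx 1168.8$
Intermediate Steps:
$P{\left(b \right)} = b^{3}$ ($P{\left(b \right)} = b^{2} b = b^{3}$)
$l{\left(L,X \right)} = \frac{L + L^{3}}{9 \left(-4 + X\right)}$ ($l{\left(L,X \right)} = \frac{\left(L + L^{3}\right) \frac{1}{X - 4}}{9} = \frac{\left(L + L^{3}\right) \frac{1}{-4 + X}}{9} = \frac{\frac{1}{-4 + X} \left(L + L^{3}\right)}{9} = \frac{L + L^{3}}{9 \left(-4 + X\right)}$)
$110 \sqrt{66 + 47} + l{\left(- 2 \left(-1 + 2\right),6 \right)} = 110 \sqrt{66 + 47} + \frac{- 2 \left(-1 + 2\right) + \left(- 2 \left(-1 + 2\right)\right)^{3}}{-36 + 9 \cdot 6} = 110 \sqrt{113} + \frac{\left(-2\right) 1 + \left(\left(-2\right) 1\right)^{3}}{-36 + 54} = 110 \sqrt{113} + \frac{-2 + \left(-2\right)^{3}}{18} = 110 \sqrt{113} + \frac{-2 - 8}{18} = 110 \sqrt{113} + \frac{1}{18} \left(-10\right) = 110 \sqrt{113} - \frac{5}{9} = - \frac{5}{9} + 110 \sqrt{113}$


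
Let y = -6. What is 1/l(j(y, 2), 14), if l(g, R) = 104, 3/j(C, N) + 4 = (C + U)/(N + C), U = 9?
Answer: 1/104 ≈ 0.0096154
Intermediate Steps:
j(C, N) = 3/(-4 + (9 + C)/(C + N)) (j(C, N) = 3/(-4 + (C + 9)/(N + C)) = 3/(-4 + (9 + C)/(C + N)))
1/l(j(y, 2), 14) = 1/104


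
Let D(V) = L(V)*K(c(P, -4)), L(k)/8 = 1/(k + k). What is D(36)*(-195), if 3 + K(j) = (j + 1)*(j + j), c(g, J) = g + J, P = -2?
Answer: -1235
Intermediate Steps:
c(g, J) = J + g
K(j) = -3 + 2*j*(1 + j) (K(j) = -3 + (j + 1)*(j + j) = -3 + (1 + j)*(2*j) = -3 + 2*j*(1 + j))
L(k) = 4/k (L(k) = 8/(k + k) = 8/((2*k)) = 8*(1/(2*k)) = 4/k)
D(V) = 228/V (D(V) = (4/V)*(-3 + 2*(-4 - 2) + 2*(-4 - 2)**2) = (4/V)*(-3 + 2*(-6) + 2*(-6)**2) = (4/V)*(-3 - 12 + 2*36) = (4/V)*(-3 - 12 + 72) = (4/V)*57 = 228/V)
D(36)*(-195) = (228/36)*(-195) = (228*(1/36))*(-195) = (19/3)*(-195) = -1235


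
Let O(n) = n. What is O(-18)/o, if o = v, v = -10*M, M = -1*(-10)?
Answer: 9/50 ≈ 0.18000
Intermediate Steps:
M = 10
v = -100 (v = -10*10 = -100)
o = -100
O(-18)/o = -18/(-100) = -18*(-1/100) = 9/50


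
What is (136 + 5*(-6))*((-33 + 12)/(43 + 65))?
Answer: -371/18 ≈ -20.611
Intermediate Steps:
(136 + 5*(-6))*((-33 + 12)/(43 + 65)) = (136 - 30)*(-21/108) = 106*(-21*1/108) = 106*(-7/36) = -371/18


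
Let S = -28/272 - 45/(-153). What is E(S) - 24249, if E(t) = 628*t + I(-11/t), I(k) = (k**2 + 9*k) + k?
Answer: -61463960/2873 ≈ -21394.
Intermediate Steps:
I(k) = k**2 + 10*k
S = 13/68 (S = -28*1/272 - 45*(-1/153) = -7/68 + 5/17 = 13/68 ≈ 0.19118)
E(t) = 628*t - 11*(10 - 11/t)/t (E(t) = 628*t + (-11/t)*(10 - 11/t) = 628*t - 11*(10 - 11/t)/t)
E(S) - 24249 = (-110/13/68 + 121/(13/68)**2 + 628*(13/68)) - 24249 = (-110*68/13 + 121*(4624/169) + 2041/17) - 24249 = (-7480/13 + 559504/169 + 2041/17) - 24249 = 8203417/2873 - 24249 = -61463960/2873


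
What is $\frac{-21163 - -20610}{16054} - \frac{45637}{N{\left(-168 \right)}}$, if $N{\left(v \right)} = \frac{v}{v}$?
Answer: $- \frac{732656951}{16054} \approx -45637.0$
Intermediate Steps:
$N{\left(v \right)} = 1$
$\frac{-21163 - -20610}{16054} - \frac{45637}{N{\left(-168 \right)}} = \frac{-21163 - -20610}{16054} - \frac{45637}{1} = \left(-21163 + 20610\right) \frac{1}{16054} - 45637 = \left(-553\right) \frac{1}{16054} - 45637 = - \frac{553}{16054} - 45637 = - \frac{732656951}{16054}$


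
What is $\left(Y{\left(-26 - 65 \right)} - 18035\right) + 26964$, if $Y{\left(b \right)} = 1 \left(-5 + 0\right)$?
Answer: $8924$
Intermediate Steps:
$Y{\left(b \right)} = -5$ ($Y{\left(b \right)} = 1 \left(-5\right) = -5$)
$\left(Y{\left(-26 - 65 \right)} - 18035\right) + 26964 = \left(-5 - 18035\right) + 26964 = -18040 + 26964 = 8924$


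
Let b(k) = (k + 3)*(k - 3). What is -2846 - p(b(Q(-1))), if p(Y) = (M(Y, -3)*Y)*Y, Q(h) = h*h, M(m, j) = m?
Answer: -2334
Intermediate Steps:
Q(h) = h**2
b(k) = (-3 + k)*(3 + k) (b(k) = (3 + k)*(-3 + k) = (-3 + k)*(3 + k))
p(Y) = Y**3 (p(Y) = (Y*Y)*Y = Y**2*Y = Y**3)
-2846 - p(b(Q(-1))) = -2846 - (-9 + ((-1)**2)**2)**3 = -2846 - (-9 + 1**2)**3 = -2846 - (-9 + 1)**3 = -2846 - 1*(-8)**3 = -2846 - 1*(-512) = -2846 + 512 = -2334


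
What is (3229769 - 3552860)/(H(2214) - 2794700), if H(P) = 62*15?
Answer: 323091/2793770 ≈ 0.11565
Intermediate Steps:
H(P) = 930
(3229769 - 3552860)/(H(2214) - 2794700) = (3229769 - 3552860)/(930 - 2794700) = -323091/(-2793770) = -323091*(-1/2793770) = 323091/2793770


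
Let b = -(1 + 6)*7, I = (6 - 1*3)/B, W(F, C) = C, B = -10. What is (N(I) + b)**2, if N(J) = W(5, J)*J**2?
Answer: 2403646729/1000000 ≈ 2403.6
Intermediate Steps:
I = -3/10 (I = (6 - 1*3)/(-10) = (6 - 3)*(-1/10) = 3*(-1/10) = -3/10 ≈ -0.30000)
b = -49 (b = -7*7 = -1*49 = -49)
N(J) = J**3 (N(J) = J*J**2 = J**3)
(N(I) + b)**2 = ((-3/10)**3 - 49)**2 = (-27/1000 - 49)**2 = (-49027/1000)**2 = 2403646729/1000000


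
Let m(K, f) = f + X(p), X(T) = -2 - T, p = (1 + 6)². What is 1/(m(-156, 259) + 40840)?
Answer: 1/41048 ≈ 2.4362e-5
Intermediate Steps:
p = 49 (p = 7² = 49)
m(K, f) = -51 + f (m(K, f) = f + (-2 - 1*49) = f + (-2 - 49) = f - 51 = -51 + f)
1/(m(-156, 259) + 40840) = 1/((-51 + 259) + 40840) = 1/(208 + 40840) = 1/41048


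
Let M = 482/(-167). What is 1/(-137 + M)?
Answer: -167/23361 ≈ -0.0071487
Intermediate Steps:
M = -482/167 (M = 482*(-1/167) = -482/167 ≈ -2.8862)
1/(-137 + M) = 1/(-137 - 482/167) = 1/(-23361/167) = -167/23361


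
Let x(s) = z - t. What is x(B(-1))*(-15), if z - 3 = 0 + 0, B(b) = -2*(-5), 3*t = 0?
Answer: -45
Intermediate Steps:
t = 0 (t = (1/3)*0 = 0)
B(b) = 10
z = 3 (z = 3 + (0 + 0) = 3 + 0 = 3)
x(s) = 3 (x(s) = 3 - 1*0 = 3 + 0 = 3)
x(B(-1))*(-15) = 3*(-15) = -45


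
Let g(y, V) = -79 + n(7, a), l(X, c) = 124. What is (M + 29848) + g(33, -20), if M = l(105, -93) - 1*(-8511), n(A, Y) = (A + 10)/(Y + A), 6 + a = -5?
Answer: 153599/4 ≈ 38400.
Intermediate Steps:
a = -11 (a = -6 - 5 = -11)
n(A, Y) = (10 + A)/(A + Y)
M = 8635 (M = 124 - 1*(-8511) = 124 + 8511 = 8635)
g(y, V) = -333/4 (g(y, V) = -79 + (10 + 7)/(7 - 11) = -79 + 17/(-4) = -79 - 1/4*17 = -79 - 17/4 = -333/4)
(M + 29848) + g(33, -20) = (8635 + 29848) - 333/4 = 38483 - 333/4 = 153599/4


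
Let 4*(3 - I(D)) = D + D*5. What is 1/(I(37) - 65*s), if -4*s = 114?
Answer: 1/1800 ≈ 0.00055556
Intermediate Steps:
s = -57/2 (s = -¼*114 = -57/2 ≈ -28.500)
I(D) = 3 - 3*D/2 (I(D) = 3 - (D + D*5)/4 = 3 - (D + 5*D)/4 = 3 - 3*D/2)
1/(I(37) - 65*s) = 1/((3 - 3/2*37) - 65*(-57/2)) = 1/((3 - 111/2) + 3705/2) = 1/(-105/2 + 3705/2) = 1/1800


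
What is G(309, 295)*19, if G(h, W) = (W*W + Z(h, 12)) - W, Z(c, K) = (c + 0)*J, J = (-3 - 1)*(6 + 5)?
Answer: 1389546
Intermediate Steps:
J = -44 (J = -4*11 = -44)
Z(c, K) = -44*c (Z(c, K) = (c + 0)*(-44) = c*(-44) = -44*c)
G(h, W) = W² - W - 44*h (G(h, W) = (W*W - 44*h) - W = (W² - 44*h) - W = W² - W - 44*h)
G(309, 295)*19 = (295² - 1*295 - 44*309)*19 = (87025 - 295 - 13596)*19 = 73134*19 = 1389546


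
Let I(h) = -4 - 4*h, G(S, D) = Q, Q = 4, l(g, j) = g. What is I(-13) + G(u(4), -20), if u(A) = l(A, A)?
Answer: 52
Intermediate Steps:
u(A) = A
G(S, D) = 4
I(-13) + G(u(4), -20) = (-4 - 4*(-13)) + 4 = (-4 + 52) + 4 = 48 + 4 = 52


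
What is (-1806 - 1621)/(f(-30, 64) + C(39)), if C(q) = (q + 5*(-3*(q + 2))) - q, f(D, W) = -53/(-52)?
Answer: 178204/31927 ≈ 5.5816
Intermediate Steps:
f(D, W) = 53/52 (f(D, W) = -53*(-1/52) = 53/52)
C(q) = -30 - 15*q (C(q) = (q + 5*(-3*(2 + q))) - q = (q + 5*(-6 - 3*q)) - q = (q + (-30 - 15*q)) - q = (-30 - 14*q) - q = -30 - 15*q)
(-1806 - 1621)/(f(-30, 64) + C(39)) = (-1806 - 1621)/(53/52 + (-30 - 15*39)) = -3427/(53/52 + (-30 - 585)) = -3427/(53/52 - 615) = -3427/(-31927/52) = -3427*(-52/31927) = 178204/31927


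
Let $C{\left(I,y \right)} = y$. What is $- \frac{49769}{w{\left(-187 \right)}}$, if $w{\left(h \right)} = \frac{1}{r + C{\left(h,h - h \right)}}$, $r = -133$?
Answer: $6619277$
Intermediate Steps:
$w{\left(h \right)} = - \frac{1}{133}$ ($w{\left(h \right)} = \frac{1}{-133 + \left(h - h\right)} = \frac{1}{-133 + 0} = \frac{1}{-133} = - \frac{1}{133}$)
$- \frac{49769}{w{\left(-187 \right)}} = - \frac{49769}{- \frac{1}{133}} = \left(-49769\right) \left(-133\right) = 6619277$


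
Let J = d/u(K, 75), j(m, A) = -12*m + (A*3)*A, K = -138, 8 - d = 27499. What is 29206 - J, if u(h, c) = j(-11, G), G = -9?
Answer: 10979741/375 ≈ 29279.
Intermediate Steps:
d = -27491 (d = 8 - 1*27499 = 8 - 27499 = -27491)
j(m, A) = -12*m + 3*A**2 (j(m, A) = -12*m + (3*A)*A = -12*m + 3*A**2)
u(h, c) = 375 (u(h, c) = -12*(-11) + 3*(-9)**2 = 132 + 3*81 = 132 + 243 = 375)
J = -27491/375 ≈ -73.309
29206 - J = 29206 - 1*(-27491/375) = 29206 + 27491/375 = 10979741/375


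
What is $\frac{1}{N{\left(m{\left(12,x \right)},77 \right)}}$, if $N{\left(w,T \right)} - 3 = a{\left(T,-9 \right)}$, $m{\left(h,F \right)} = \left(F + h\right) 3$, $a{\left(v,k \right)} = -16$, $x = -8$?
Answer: $- \frac{1}{13} \approx -0.076923$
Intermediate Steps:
$m{\left(h,F \right)} = 3 F + 3 h$
$N{\left(w,T \right)} = -13$ ($N{\left(w,T \right)} = 3 - 16 = -13$)
$\frac{1}{N{\left(m{\left(12,x \right)},77 \right)}} = \frac{1}{-13} = - \frac{1}{13}$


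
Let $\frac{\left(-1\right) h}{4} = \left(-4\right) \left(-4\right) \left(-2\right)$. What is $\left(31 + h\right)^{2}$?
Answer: $25281$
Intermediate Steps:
$h = 128$ ($h = - 4 \left(-4\right) \left(-4\right) \left(-2\right) = - 4 \cdot 16 \left(-2\right) = \left(-4\right) \left(-32\right) = 128$)
$\left(31 + h\right)^{2} = \left(31 + 128\right)^{2} = 159^{2} = 25281$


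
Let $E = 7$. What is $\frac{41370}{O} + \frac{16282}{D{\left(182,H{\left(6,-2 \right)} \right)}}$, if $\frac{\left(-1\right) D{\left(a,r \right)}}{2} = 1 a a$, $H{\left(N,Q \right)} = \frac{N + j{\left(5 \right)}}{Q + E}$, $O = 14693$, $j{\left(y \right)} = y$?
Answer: $\frac{25524983}{9932468} \approx 2.5699$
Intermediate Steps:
$H{\left(N,Q \right)} = \frac{5 + N}{7 + Q}$ ($H{\left(N,Q \right)} = \frac{N + 5}{Q + 7} = \frac{5 + N}{7 + Q}$)
$D{\left(a,r \right)} = - 2 a^{2}$ ($D{\left(a,r \right)} = - 2 \cdot 1 a a = - 2 a a = - 2 a^{2}$)
$\frac{41370}{O} + \frac{16282}{D{\left(182,H{\left(6,-2 \right)} \right)}} = \frac{41370}{14693} + \frac{16282}{\left(-2\right) 182^{2}} = 41370 \cdot \frac{1}{14693} + \frac{16282}{\left(-2\right) 33124} = \frac{5910}{2099} + \frac{16282}{-66248} = \frac{5910}{2099} + 16282 \left(- \frac{1}{66248}\right) = \frac{5910}{2099} - \frac{1163}{4732} = \frac{25524983}{9932468}$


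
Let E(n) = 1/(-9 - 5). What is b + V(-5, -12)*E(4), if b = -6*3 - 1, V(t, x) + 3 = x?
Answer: -251/14 ≈ -17.929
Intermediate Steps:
V(t, x) = -3 + x
E(n) = -1/14 (E(n) = 1/(-14) = -1/14)
b = -19 (b = -18 - 1 = -19)
b + V(-5, -12)*E(4) = -19 + (-3 - 12)*(-1/14) = -19 - 15*(-1/14) = -19 + 15/14 = -251/14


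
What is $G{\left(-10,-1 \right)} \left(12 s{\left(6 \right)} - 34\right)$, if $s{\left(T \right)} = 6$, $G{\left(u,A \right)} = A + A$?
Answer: $-76$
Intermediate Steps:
$G{\left(u,A \right)} = 2 A$
$G{\left(-10,-1 \right)} \left(12 s{\left(6 \right)} - 34\right) = 2 \left(-1\right) \left(12 \cdot 6 - 34\right) = - 2 \left(72 - 34\right) = \left(-2\right) 38 = -76$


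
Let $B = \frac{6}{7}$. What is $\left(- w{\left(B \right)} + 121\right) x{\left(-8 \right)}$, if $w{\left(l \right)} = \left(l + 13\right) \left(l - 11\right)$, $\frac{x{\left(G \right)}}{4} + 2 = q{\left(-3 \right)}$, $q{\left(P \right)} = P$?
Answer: $- \frac{256320}{49} \approx -5231.0$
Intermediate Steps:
$x{\left(G \right)} = -20$ ($x{\left(G \right)} = -8 + 4 \left(-3\right) = -8 - 12 = -20$)
$B = \frac{6}{7}$ ($B = 6 \cdot \frac{1}{7} = \frac{6}{7} \approx 0.85714$)
$w{\left(l \right)} = \left(-11 + l\right) \left(13 + l\right)$ ($w{\left(l \right)} = \left(13 + l\right) \left(-11 + l\right) = \left(-11 + l\right) \left(13 + l\right)$)
$\left(- w{\left(B \right)} + 121\right) x{\left(-8 \right)} = \left(- (-143 + \left(\frac{6}{7}\right)^{2} + 2 \cdot \frac{6}{7}) + 121\right) \left(-20\right) = \left(- (-143 + \frac{36}{49} + \frac{12}{7}) + 121\right) \left(-20\right) = \left(\left(-1\right) \left(- \frac{6887}{49}\right) + 121\right) \left(-20\right) = \left(\frac{6887}{49} + 121\right) \left(-20\right) = \frac{12816}{49} \left(-20\right) = - \frac{256320}{49}$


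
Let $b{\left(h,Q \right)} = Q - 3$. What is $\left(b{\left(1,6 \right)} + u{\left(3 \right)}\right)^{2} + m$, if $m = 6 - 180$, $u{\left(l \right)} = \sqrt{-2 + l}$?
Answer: $-158$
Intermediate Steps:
$b{\left(h,Q \right)} = -3 + Q$ ($b{\left(h,Q \right)} = Q - 3 = -3 + Q$)
$m = -174$ ($m = 6 - 180 = -174$)
$\left(b{\left(1,6 \right)} + u{\left(3 \right)}\right)^{2} + m = \left(\left(-3 + 6\right) + \sqrt{-2 + 3}\right)^{2} - 174 = \left(3 + \sqrt{1}\right)^{2} - 174 = \left(3 + 1\right)^{2} - 174 = 4^{2} - 174 = 16 - 174 = -158$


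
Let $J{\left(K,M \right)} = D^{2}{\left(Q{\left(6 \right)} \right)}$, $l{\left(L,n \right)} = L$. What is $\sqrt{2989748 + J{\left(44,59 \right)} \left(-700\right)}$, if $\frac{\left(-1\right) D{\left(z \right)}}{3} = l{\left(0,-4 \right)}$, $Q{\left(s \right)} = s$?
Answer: $2 \sqrt{747437} \approx 1729.1$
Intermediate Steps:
$D{\left(z \right)} = 0$ ($D{\left(z \right)} = \left(-3\right) 0 = 0$)
$J{\left(K,M \right)} = 0$ ($J{\left(K,M \right)} = 0^{2} = 0$)
$\sqrt{2989748 + J{\left(44,59 \right)} \left(-700\right)} = \sqrt{2989748 + 0 \left(-700\right)} = \sqrt{2989748 + 0} = \sqrt{2989748} = 2 \sqrt{747437}$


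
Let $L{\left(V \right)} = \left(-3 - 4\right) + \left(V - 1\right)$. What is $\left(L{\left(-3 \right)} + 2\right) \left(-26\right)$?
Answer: $234$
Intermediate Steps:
$L{\left(V \right)} = -8 + V$ ($L{\left(V \right)} = -7 + \left(-1 + V\right) = -8 + V$)
$\left(L{\left(-3 \right)} + 2\right) \left(-26\right) = \left(\left(-8 - 3\right) + 2\right) \left(-26\right) = \left(-11 + 2\right) \left(-26\right) = \left(-9\right) \left(-26\right) = 234$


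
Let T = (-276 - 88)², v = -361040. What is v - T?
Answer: -493536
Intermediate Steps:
T = 132496 (T = (-364)² = 132496)
v - T = -361040 - 1*132496 = -361040 - 132496 = -493536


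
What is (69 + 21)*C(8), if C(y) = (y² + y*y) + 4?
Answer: 11880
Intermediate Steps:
C(y) = 4 + 2*y² (C(y) = (y² + y²) + 4 = 2*y² + 4 = 4 + 2*y²)
(69 + 21)*C(8) = (69 + 21)*(4 + 2*8²) = 90*(4 + 2*64) = 90*(4 + 128) = 90*132 = 11880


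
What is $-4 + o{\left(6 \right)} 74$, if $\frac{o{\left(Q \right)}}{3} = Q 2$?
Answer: $2660$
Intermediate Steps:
$o{\left(Q \right)} = 6 Q$ ($o{\left(Q \right)} = 3 Q 2 = 3 \cdot 2 Q = 6 Q$)
$-4 + o{\left(6 \right)} 74 = -4 + 6 \cdot 6 \cdot 74 = -4 + 36 \cdot 74 = -4 + 2664 = 2660$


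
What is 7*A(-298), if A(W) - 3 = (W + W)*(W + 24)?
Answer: 1143149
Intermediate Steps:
A(W) = 3 + 2*W*(24 + W) (A(W) = 3 + (W + W)*(W + 24) = 3 + (2*W)*(24 + W) = 3 + 2*W*(24 + W))
7*A(-298) = 7*(3 + 2*(-298)² + 48*(-298)) = 7*(3 + 2*88804 - 14304) = 7*(3 + 177608 - 14304) = 7*163307 = 1143149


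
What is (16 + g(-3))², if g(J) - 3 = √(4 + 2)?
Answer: (19 + √6)² ≈ 460.08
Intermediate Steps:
g(J) = 3 + √6 (g(J) = 3 + √(4 + 2) = 3 + √6)
(16 + g(-3))² = (16 + (3 + √6))² = (19 + √6)²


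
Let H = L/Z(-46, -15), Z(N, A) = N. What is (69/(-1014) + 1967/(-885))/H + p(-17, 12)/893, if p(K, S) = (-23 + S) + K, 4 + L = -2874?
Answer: -26125889299/384390126510 ≈ -0.067967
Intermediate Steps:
L = -2878 (L = -4 - 2874 = -2878)
p(K, S) = -23 + K + S
H = 1439/23 (H = -2878/(-46) = -2878*(-1/46) = 1439/23 ≈ 62.565)
(69/(-1014) + 1967/(-885))/H + p(-17, 12)/893 = (69/(-1014) + 1967/(-885))/(1439/23) + (-23 - 17 + 12)/893 = (69*(-1/1014) + 1967*(-1/885))*(23/1439) - 28*1/893 = (-23/338 - 1967/885)*(23/1439) - 28/893 = -685201/299130*23/1439 - 28/893 = -15759623/430448070 - 28/893 = -26125889299/384390126510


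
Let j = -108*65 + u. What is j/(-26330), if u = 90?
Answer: 693/2633 ≈ 0.26320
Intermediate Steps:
j = -6930 (j = -108*65 + 90 = -7020 + 90 = -6930)
j/(-26330) = -6930/(-26330) = -6930*(-1/26330) = 693/2633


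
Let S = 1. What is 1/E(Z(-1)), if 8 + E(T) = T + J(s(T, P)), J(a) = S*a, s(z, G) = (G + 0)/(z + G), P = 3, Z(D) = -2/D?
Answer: -5/27 ≈ -0.18519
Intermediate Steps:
s(z, G) = G/(G + z)
J(a) = a (J(a) = 1*a = a)
E(T) = -8 + T + 3/(3 + T) (E(T) = -8 + (T + 3/(3 + T)) = -8 + T + 3/(3 + T))
1/E(Z(-1)) = 1/((3 + (-8 - 2/(-1))*(3 - 2/(-1)))/(3 - 2/(-1))) = 1/((3 + (-8 - 2*(-1))*(3 - 2*(-1)))/(3 - 2*(-1))) = 1/((3 + (-8 + 2)*(3 + 2))/(3 + 2)) = 1/((3 - 6*5)/5) = 1/((3 - 30)/5) = 1/((⅕)*(-27)) = 1/(-27/5) = -5/27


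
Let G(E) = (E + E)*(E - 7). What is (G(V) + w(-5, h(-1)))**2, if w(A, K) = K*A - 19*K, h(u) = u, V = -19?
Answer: 1024144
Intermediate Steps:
G(E) = 2*E*(-7 + E) (G(E) = (2*E)*(-7 + E) = 2*E*(-7 + E))
w(A, K) = -19*K + A*K (w(A, K) = A*K - 19*K = -19*K + A*K)
(G(V) + w(-5, h(-1)))**2 = (2*(-19)*(-7 - 19) - (-19 - 5))**2 = (2*(-19)*(-26) - 1*(-24))**2 = (988 + 24)**2 = 1012**2 = 1024144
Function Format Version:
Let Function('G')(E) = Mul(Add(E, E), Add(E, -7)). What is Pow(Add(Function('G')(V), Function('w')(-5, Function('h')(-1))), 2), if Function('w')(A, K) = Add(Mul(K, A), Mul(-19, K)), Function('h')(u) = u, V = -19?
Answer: 1024144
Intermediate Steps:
Function('G')(E) = Mul(2, E, Add(-7, E)) (Function('G')(E) = Mul(Mul(2, E), Add(-7, E)) = Mul(2, E, Add(-7, E)))
Function('w')(A, K) = Add(Mul(-19, K), Mul(A, K)) (Function('w')(A, K) = Add(Mul(A, K), Mul(-19, K)) = Add(Mul(-19, K), Mul(A, K)))
Pow(Add(Function('G')(V), Function('w')(-5, Function('h')(-1))), 2) = Pow(Add(Mul(2, -19, Add(-7, -19)), Mul(-1, Add(-19, -5))), 2) = Pow(Add(Mul(2, -19, -26), Mul(-1, -24)), 2) = Pow(Add(988, 24), 2) = Pow(1012, 2) = 1024144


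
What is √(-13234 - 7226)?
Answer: 2*I*√5115 ≈ 143.04*I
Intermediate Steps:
√(-13234 - 7226) = √(-20460) = 2*I*√5115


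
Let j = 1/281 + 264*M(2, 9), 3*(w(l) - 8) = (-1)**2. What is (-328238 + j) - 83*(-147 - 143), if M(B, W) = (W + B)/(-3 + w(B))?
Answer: -170636405/562 ≈ -3.0362e+5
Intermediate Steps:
w(l) = 25/3 (w(l) = 8 + (1/3)*(-1)**2 = 8 + (1/3)*1 = 8 + 1/3 = 25/3)
M(B, W) = 3*B/16 + 3*W/16 (M(B, W) = (W + B)/(-3 + 25/3) = (B + W)/(16/3) = (B + W)*(3/16) = 3*B/16 + 3*W/16)
j = 306011/562 (j = 1/281 + 264*((3/16)*2 + (3/16)*9) = 1/281 + 264*(3/8 + 27/16) = 1/281 + 264*(33/16) = 1/281 + 1089/2 = 306011/562 ≈ 544.50)
(-328238 + j) - 83*(-147 - 143) = (-328238 + 306011/562) - 83*(-147 - 143) = -184163745/562 - 83*(-290) = -184163745/562 + 24070 = -170636405/562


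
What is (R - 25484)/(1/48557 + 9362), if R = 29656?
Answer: 202579804/454590635 ≈ 0.44563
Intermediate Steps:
(R - 25484)/(1/48557 + 9362) = (29656 - 25484)/(1/48557 + 9362) = 4172/(1/48557 + 9362) = 4172/(454590635/48557) = 4172*(48557/454590635) = 202579804/454590635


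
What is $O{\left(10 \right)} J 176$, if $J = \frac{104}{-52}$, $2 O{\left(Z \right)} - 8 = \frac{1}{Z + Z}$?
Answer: $- \frac{7084}{5} \approx -1416.8$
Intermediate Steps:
$O{\left(Z \right)} = 4 + \frac{1}{4 Z}$ ($O{\left(Z \right)} = 4 + \frac{1}{2 \left(Z + Z\right)} = 4 + \frac{1}{2 \cdot 2 Z} = 4 + \frac{\frac{1}{2} \frac{1}{Z}}{2} = 4 + \frac{1}{4 Z}$)
$J = -2$ ($J = 104 \left(- \frac{1}{52}\right) = -2$)
$O{\left(10 \right)} J 176 = \left(4 + \frac{1}{4 \cdot 10}\right) \left(-2\right) 176 = \left(4 + \frac{1}{4} \cdot \frac{1}{10}\right) \left(-2\right) 176 = \left(4 + \frac{1}{40}\right) \left(-2\right) 176 = \frac{161}{40} \left(-2\right) 176 = \left(- \frac{161}{20}\right) 176 = - \frac{7084}{5}$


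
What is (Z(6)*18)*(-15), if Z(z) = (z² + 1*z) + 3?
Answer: -12150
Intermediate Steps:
Z(z) = 3 + z + z² (Z(z) = (z² + z) + 3 = (z + z²) + 3 = 3 + z + z²)
(Z(6)*18)*(-15) = ((3 + 6 + 6²)*18)*(-15) = ((3 + 6 + 36)*18)*(-15) = (45*18)*(-15) = 810*(-15) = -12150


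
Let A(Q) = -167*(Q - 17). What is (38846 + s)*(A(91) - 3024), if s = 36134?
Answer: -1153342360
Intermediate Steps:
A(Q) = 2839 - 167*Q (A(Q) = -167*(-17 + Q) = 2839 - 167*Q)
(38846 + s)*(A(91) - 3024) = (38846 + 36134)*((2839 - 167*91) - 3024) = 74980*((2839 - 15197) - 3024) = 74980*(-12358 - 3024) = 74980*(-15382) = -1153342360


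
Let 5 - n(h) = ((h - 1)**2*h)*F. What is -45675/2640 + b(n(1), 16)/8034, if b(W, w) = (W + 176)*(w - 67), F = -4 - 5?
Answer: -4348031/235664 ≈ -18.450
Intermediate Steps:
F = -9
n(h) = 5 + 9*h*(-1 + h)**2 (n(h) = 5 - (h - 1)**2*h*(-9) = 5 - (-1 + h)**2*h*(-9) = 5 - h*(-1 + h)**2*(-9) = 5 - (-9)*h*(-1 + h)**2 = 5 + 9*h*(-1 + h)**2)
b(W, w) = (-67 + w)*(176 + W) (b(W, w) = (176 + W)*(-67 + w) = (-67 + w)*(176 + W))
-45675/2640 + b(n(1), 16)/8034 = -45675/2640 + (-11792 - 67*(5 + 9*1*(-1 + 1)**2) + 176*16 + (5 + 9*1*(-1 + 1)**2)*16)/8034 = -45675*1/2640 + (-11792 - 67*(5 + 9*1*0**2) + 2816 + (5 + 9*1*0**2)*16)*(1/8034) = -3045/176 + (-11792 - 67*(5 + 9*1*0) + 2816 + (5 + 9*1*0)*16)*(1/8034) = -3045/176 + (-11792 - 67*(5 + 0) + 2816 + (5 + 0)*16)*(1/8034) = -3045/176 + (-11792 - 67*5 + 2816 + 5*16)*(1/8034) = -3045/176 + (-11792 - 335 + 2816 + 80)*(1/8034) = -3045/176 - 9231*1/8034 = -3045/176 - 3077/2678 = -4348031/235664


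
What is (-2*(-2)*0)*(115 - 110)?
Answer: 0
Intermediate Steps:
(-2*(-2)*0)*(115 - 110) = (4*0)*5 = 0*5 = 0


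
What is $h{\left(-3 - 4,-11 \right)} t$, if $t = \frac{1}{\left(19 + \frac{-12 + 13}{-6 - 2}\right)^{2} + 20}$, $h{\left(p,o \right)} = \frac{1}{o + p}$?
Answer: $- \frac{32}{216729} \approx -0.00014765$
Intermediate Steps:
$t = \frac{64}{24081}$ ($t = \frac{1}{\left(19 + 1 \frac{1}{-8}\right)^{2} + 20} = \frac{1}{\left(19 + 1 \left(- \frac{1}{8}\right)\right)^{2} + 20} = \frac{1}{\left(19 - \frac{1}{8}\right)^{2} + 20} = \frac{1}{\left(\frac{151}{8}\right)^{2} + 20} = \frac{1}{\frac{22801}{64} + 20} = \frac{1}{\frac{24081}{64}} = \frac{64}{24081} \approx 0.0026577$)
$h{\left(-3 - 4,-11 \right)} t = \frac{1}{-11 - 7} \cdot \frac{64}{24081} = \frac{1}{-18} \cdot \frac{64}{24081} = \left(- \frac{1}{18}\right) \frac{64}{24081} = - \frac{32}{216729}$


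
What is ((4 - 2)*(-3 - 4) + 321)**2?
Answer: 94249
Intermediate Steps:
((4 - 2)*(-3 - 4) + 321)**2 = (2*(-7) + 321)**2 = (-14 + 321)**2 = 307**2 = 94249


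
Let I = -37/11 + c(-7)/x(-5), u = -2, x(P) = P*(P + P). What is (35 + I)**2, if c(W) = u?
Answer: 75498721/75625 ≈ 998.33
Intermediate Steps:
x(P) = 2*P**2 (x(P) = P*(2*P) = 2*P**2)
c(W) = -2
I = -936/275 (I = -37/11 - 2/(2*(-5)**2) = -37*1/11 - 2/(2*25) = -37/11 - 2/50 = -37/11 - 2*1/50 = -37/11 - 1/25 = -936/275 ≈ -3.4036)
(35 + I)**2 = (35 - 936/275)**2 = (8689/275)**2 = 75498721/75625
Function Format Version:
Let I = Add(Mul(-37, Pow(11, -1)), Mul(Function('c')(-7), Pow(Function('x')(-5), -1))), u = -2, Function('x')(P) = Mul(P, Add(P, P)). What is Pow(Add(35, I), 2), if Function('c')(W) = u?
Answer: Rational(75498721, 75625) ≈ 998.33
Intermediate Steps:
Function('x')(P) = Mul(2, Pow(P, 2)) (Function('x')(P) = Mul(P, Mul(2, P)) = Mul(2, Pow(P, 2)))
Function('c')(W) = -2
I = Rational(-936, 275) (I = Add(Mul(-37, Pow(11, -1)), Mul(-2, Pow(Mul(2, Pow(-5, 2)), -1))) = Add(Mul(-37, Rational(1, 11)), Mul(-2, Pow(Mul(2, 25), -1))) = Add(Rational(-37, 11), Mul(-2, Pow(50, -1))) = Add(Rational(-37, 11), Mul(-2, Rational(1, 50))) = Add(Rational(-37, 11), Rational(-1, 25)) = Rational(-936, 275) ≈ -3.4036)
Pow(Add(35, I), 2) = Pow(Add(35, Rational(-936, 275)), 2) = Pow(Rational(8689, 275), 2) = Rational(75498721, 75625)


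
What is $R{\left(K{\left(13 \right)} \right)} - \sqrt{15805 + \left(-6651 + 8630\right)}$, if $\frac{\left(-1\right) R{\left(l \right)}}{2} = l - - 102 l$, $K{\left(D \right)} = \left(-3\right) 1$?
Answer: $618 - 6 \sqrt{494} \approx 484.64$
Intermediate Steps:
$K{\left(D \right)} = -3$
$R{\left(l \right)} = - 206 l$ ($R{\left(l \right)} = - 2 \left(l - - 102 l\right) = - 2 \left(l + 102 l\right) = - 2 \cdot 103 l = - 206 l$)
$R{\left(K{\left(13 \right)} \right)} - \sqrt{15805 + \left(-6651 + 8630\right)} = \left(-206\right) \left(-3\right) - \sqrt{15805 + \left(-6651 + 8630\right)} = 618 - \sqrt{15805 + 1979} = 618 - \sqrt{17784} = 618 - 6 \sqrt{494}$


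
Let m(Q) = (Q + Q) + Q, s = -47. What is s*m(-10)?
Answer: 1410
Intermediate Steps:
m(Q) = 3*Q (m(Q) = 2*Q + Q = 3*Q)
s*m(-10) = -141*(-10) = -47*(-30) = 1410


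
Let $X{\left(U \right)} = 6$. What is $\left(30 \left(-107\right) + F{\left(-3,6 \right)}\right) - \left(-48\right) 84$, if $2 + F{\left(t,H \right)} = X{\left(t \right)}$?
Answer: $826$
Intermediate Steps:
$F{\left(t,H \right)} = 4$ ($F{\left(t,H \right)} = -2 + 6 = 4$)
$\left(30 \left(-107\right) + F{\left(-3,6 \right)}\right) - \left(-48\right) 84 = \left(30 \left(-107\right) + 4\right) - \left(-48\right) 84 = \left(-3210 + 4\right) - -4032 = -3206 + 4032 = 826$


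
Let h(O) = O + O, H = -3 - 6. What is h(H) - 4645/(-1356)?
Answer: -19763/1356 ≈ -14.574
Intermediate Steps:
H = -9
h(O) = 2*O
h(H) - 4645/(-1356) = 2*(-9) - 4645/(-1356) = -18 - 4645*(-1/1356) = -18 + 4645/1356 = -19763/1356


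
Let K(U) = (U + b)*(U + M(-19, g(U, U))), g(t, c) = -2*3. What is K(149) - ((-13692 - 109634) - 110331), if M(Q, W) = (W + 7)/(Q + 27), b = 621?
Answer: 1393933/4 ≈ 3.4848e+5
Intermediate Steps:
g(t, c) = -6
M(Q, W) = (7 + W)/(27 + Q)
K(U) = (621 + U)*(⅛ + U) (K(U) = (U + 621)*(U + (7 - 6)/(27 - 19)) = (621 + U)*(U + 1/8) = (621 + U)*(U + (⅛)*1) = (621 + U)*(U + ⅛) = (621 + U)*(⅛ + U))
K(149) - ((-13692 - 109634) - 110331) = (621/8 + 149² + (4969/8)*149) - ((-13692 - 109634) - 110331) = (621/8 + 22201 + 740381/8) - (-123326 - 110331) = 459305/4 - 1*(-233657) = 459305/4 + 233657 = 1393933/4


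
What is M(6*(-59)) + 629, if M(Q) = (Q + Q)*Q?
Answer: 251261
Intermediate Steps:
M(Q) = 2*Q² (M(Q) = (2*Q)*Q = 2*Q²)
M(6*(-59)) + 629 = 2*(6*(-59))² + 629 = 2*(-354)² + 629 = 2*125316 + 629 = 250632 + 629 = 251261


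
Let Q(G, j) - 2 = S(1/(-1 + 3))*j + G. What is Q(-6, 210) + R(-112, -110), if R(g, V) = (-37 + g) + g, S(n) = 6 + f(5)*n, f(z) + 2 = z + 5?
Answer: 1835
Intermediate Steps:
f(z) = 3 + z (f(z) = -2 + (z + 5) = -2 + (5 + z) = 3 + z)
S(n) = 6 + 8*n (S(n) = 6 + (3 + 5)*n = 6 + 8*n)
R(g, V) = -37 + 2*g
Q(G, j) = 2 + G + 10*j (Q(G, j) = 2 + ((6 + 8/(-1 + 3))*j + G) = 2 + ((6 + 8/2)*j + G) = 2 + ((6 + 8*(1/2))*j + G) = 2 + ((6 + 4)*j + G) = 2 + (10*j + G) = 2 + (G + 10*j) = 2 + G + 10*j)
Q(-6, 210) + R(-112, -110) = (2 - 6 + 10*210) + (-37 + 2*(-112)) = (2 - 6 + 2100) + (-37 - 224) = 2096 - 261 = 1835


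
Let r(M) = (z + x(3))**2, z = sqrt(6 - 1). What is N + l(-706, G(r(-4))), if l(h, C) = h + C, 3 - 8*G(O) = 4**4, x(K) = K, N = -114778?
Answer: -924125/8 ≈ -1.1552e+5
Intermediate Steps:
z = sqrt(5) ≈ 2.2361
r(M) = (3 + sqrt(5))**2 (r(M) = (sqrt(5) + 3)**2 = (3 + sqrt(5))**2)
G(O) = -253/8 (G(O) = 3/8 - 1/8*4**4 = 3/8 - 1/8*256 = 3/8 - 32 = -253/8)
l(h, C) = C + h
N + l(-706, G(r(-4))) = -114778 + (-253/8 - 706) = -114778 - 5901/8 = -924125/8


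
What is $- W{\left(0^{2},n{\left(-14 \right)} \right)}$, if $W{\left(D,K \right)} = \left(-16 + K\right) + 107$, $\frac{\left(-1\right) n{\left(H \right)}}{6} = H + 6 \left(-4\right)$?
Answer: $-319$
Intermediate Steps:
$n{\left(H \right)} = 144 - 6 H$ ($n{\left(H \right)} = - 6 \left(H + 6 \left(-4\right)\right) = - 6 \left(H - 24\right) = - 6 \left(-24 + H\right) = 144 - 6 H$)
$W{\left(D,K \right)} = 91 + K$
$- W{\left(0^{2},n{\left(-14 \right)} \right)} = - (91 + \left(144 - -84\right)) = - (91 + \left(144 + 84\right)) = - (91 + 228) = \left(-1\right) 319 = -319$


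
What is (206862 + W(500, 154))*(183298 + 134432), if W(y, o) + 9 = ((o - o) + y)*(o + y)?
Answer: 169621113690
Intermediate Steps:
W(y, o) = -9 + y*(o + y) (W(y, o) = -9 + ((o - o) + y)*(o + y) = -9 + (0 + y)*(o + y) = -9 + y*(o + y))
(206862 + W(500, 154))*(183298 + 134432) = (206862 + (-9 + 500² + 154*500))*(183298 + 134432) = (206862 + (-9 + 250000 + 77000))*317730 = (206862 + 326991)*317730 = 533853*317730 = 169621113690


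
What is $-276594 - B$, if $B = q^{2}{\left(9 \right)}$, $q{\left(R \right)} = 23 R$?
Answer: $-319443$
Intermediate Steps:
$B = 42849$ ($B = \left(23 \cdot 9\right)^{2} = 207^{2} = 42849$)
$-276594 - B = -276594 - 42849 = -319443$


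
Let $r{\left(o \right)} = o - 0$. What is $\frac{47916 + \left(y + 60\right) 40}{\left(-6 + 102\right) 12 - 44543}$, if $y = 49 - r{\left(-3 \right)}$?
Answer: $- \frac{52396}{43391} \approx -1.2075$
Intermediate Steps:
$r{\left(o \right)} = o$ ($r{\left(o \right)} = o + 0 = o$)
$y = 52$ ($y = 49 - -3 = 49 + 3 = 52$)
$\frac{47916 + \left(y + 60\right) 40}{\left(-6 + 102\right) 12 - 44543} = \frac{47916 + \left(52 + 60\right) 40}{\left(-6 + 102\right) 12 - 44543} = \frac{47916 + 112 \cdot 40}{96 \cdot 12 - 44543} = \frac{47916 + 4480}{1152 - 44543} = \frac{52396}{-43391} = 52396 \left(- \frac{1}{43391}\right) = - \frac{52396}{43391}$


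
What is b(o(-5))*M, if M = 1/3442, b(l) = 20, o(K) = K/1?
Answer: 10/1721 ≈ 0.0058106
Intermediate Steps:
o(K) = K (o(K) = K*1 = K)
M = 1/3442 ≈ 0.00029053
b(o(-5))*M = 20*(1/3442) = 10/1721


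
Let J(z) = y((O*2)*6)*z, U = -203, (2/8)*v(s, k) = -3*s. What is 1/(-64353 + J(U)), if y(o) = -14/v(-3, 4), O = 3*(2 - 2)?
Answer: -18/1156933 ≈ -1.5558e-5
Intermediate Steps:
O = 0 (O = 3*0 = 0)
v(s, k) = -12*s (v(s, k) = 4*(-3*s) = -12*s)
y(o) = -7/18 (y(o) = -14/((-12*(-3))) = -14/36 = -14*1/36 = -7/18)
J(z) = -7*z/18
1/(-64353 + J(U)) = 1/(-64353 - 7/18*(-203)) = 1/(-64353 + 1421/18) = 1/(-1156933/18) = -18/1156933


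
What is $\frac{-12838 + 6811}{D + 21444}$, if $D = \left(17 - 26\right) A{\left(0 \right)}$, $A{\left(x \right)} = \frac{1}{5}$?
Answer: $- \frac{10045}{35737} \approx -0.28108$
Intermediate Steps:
$A{\left(x \right)} = \frac{1}{5}$
$D = - \frac{9}{5}$ ($D = \left(17 - 26\right) \frac{1}{5} = \left(-9\right) \frac{1}{5} = - \frac{9}{5} \approx -1.8$)
$\frac{-12838 + 6811}{D + 21444} = \frac{-12838 + 6811}{- \frac{9}{5} + 21444} = - \frac{6027}{\frac{107211}{5}} = \left(-6027\right) \frac{5}{107211} = - \frac{10045}{35737}$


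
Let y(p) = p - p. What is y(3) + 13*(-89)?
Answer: -1157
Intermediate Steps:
y(p) = 0
y(3) + 13*(-89) = 0 + 13*(-89) = 0 - 1157 = -1157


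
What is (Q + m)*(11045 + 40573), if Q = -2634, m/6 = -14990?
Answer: -4778484732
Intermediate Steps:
m = -89940 (m = 6*(-14990) = -89940)
(Q + m)*(11045 + 40573) = (-2634 - 89940)*(11045 + 40573) = -92574*51618 = -4778484732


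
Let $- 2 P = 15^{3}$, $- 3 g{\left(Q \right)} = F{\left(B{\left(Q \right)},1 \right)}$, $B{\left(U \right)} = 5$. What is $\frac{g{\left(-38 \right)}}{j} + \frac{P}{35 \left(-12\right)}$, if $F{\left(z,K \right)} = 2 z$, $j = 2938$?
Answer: $\frac{991295}{246792} \approx 4.0167$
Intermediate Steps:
$g{\left(Q \right)} = - \frac{10}{3}$ ($g{\left(Q \right)} = - \frac{2 \cdot 5}{3} = \left(- \frac{1}{3}\right) 10 = - \frac{10}{3}$)
$P = - \frac{3375}{2}$ ($P = - \frac{15^{3}}{2} = \left(- \frac{1}{2}\right) 3375 = - \frac{3375}{2} \approx -1687.5$)
$\frac{g{\left(-38 \right)}}{j} + \frac{P}{35 \left(-12\right)} = - \frac{10}{3 \cdot 2938} - \frac{3375}{2 \cdot 35 \left(-12\right)} = \left(- \frac{10}{3}\right) \frac{1}{2938} - \frac{3375}{2 \left(-420\right)} = - \frac{5}{4407} - - \frac{225}{56} = - \frac{5}{4407} + \frac{225}{56} = \frac{991295}{246792}$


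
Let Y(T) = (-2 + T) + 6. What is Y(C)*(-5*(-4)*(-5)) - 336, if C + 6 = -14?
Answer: 1264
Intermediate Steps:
C = -20 (C = -6 - 14 = -20)
Y(T) = 4 + T
Y(C)*(-5*(-4)*(-5)) - 336 = (4 - 20)*(-5*(-4)*(-5)) - 336 = -320*(-5) - 336 = -16*(-100) - 336 = 1600 - 336 = 1264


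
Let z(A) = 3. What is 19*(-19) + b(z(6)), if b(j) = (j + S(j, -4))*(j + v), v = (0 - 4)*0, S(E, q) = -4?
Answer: -364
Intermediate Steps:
v = 0 (v = -4*0 = 0)
b(j) = j*(-4 + j) (b(j) = (j - 4)*(j + 0) = (-4 + j)*j = j*(-4 + j))
19*(-19) + b(z(6)) = 19*(-19) + 3*(-4 + 3) = -361 + 3*(-1) = -361 - 3 = -364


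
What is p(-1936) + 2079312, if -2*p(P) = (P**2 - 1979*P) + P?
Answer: -1709440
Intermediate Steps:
p(P) = 989*P - P**2/2 (p(P) = -((P**2 - 1979*P) + P)/2 = -(P**2 - 1978*P)/2 = 989*P - P**2/2)
p(-1936) + 2079312 = (1/2)*(-1936)*(1978 - 1*(-1936)) + 2079312 = (1/2)*(-1936)*(1978 + 1936) + 2079312 = (1/2)*(-1936)*3914 + 2079312 = -3788752 + 2079312 = -1709440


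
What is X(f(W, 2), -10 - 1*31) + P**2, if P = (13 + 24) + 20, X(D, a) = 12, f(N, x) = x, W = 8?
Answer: 3261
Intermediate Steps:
P = 57 (P = 37 + 20 = 57)
X(f(W, 2), -10 - 1*31) + P**2 = 12 + 57**2 = 12 + 3249 = 3261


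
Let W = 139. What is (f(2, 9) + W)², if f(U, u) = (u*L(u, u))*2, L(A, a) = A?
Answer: 90601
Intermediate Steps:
f(U, u) = 2*u² (f(U, u) = (u*u)*2 = u²*2 = 2*u²)
(f(2, 9) + W)² = (2*9² + 139)² = (2*81 + 139)² = (162 + 139)² = 301² = 90601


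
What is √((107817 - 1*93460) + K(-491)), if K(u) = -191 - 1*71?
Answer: √14095 ≈ 118.72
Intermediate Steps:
K(u) = -262 (K(u) = -191 - 71 = -262)
√((107817 - 1*93460) + K(-491)) = √((107817 - 1*93460) - 262) = √((107817 - 93460) - 262) = √(14357 - 262) = √14095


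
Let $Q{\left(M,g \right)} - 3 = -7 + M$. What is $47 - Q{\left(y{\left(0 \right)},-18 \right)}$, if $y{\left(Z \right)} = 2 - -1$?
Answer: $48$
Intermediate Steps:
$y{\left(Z \right)} = 3$ ($y{\left(Z \right)} = 2 + 1 = 3$)
$Q{\left(M,g \right)} = -4 + M$ ($Q{\left(M,g \right)} = 3 + \left(-7 + M\right) = -4 + M$)
$47 - Q{\left(y{\left(0 \right)},-18 \right)} = 47 - \left(-4 + 3\right) = 47 - -1 = 47 + 1 = 48$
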